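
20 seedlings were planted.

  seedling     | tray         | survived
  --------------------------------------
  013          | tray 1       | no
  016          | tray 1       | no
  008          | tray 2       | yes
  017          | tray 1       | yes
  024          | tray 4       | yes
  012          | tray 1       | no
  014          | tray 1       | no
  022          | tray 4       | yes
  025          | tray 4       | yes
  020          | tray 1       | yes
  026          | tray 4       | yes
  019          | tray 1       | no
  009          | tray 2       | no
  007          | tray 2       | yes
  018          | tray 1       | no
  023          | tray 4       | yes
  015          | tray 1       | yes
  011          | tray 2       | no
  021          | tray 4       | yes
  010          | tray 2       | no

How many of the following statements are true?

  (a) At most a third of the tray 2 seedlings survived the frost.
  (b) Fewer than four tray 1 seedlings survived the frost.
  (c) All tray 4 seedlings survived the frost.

2

(a) tray 2: |A| = 5, |A ∩ B| = 2; needs |A ∩ B| / |A| ≤ 1/3 — false.
(b) tray 1: |A| = 9, |A ∩ B| = 3; needs |A ∩ B| < 4 — true.
(c) tray 4: |A| = 6, |A ∩ B| = 6; needs A ⊆ B, i.e. every element of A is in B (|A ∖ B| = 0) — true.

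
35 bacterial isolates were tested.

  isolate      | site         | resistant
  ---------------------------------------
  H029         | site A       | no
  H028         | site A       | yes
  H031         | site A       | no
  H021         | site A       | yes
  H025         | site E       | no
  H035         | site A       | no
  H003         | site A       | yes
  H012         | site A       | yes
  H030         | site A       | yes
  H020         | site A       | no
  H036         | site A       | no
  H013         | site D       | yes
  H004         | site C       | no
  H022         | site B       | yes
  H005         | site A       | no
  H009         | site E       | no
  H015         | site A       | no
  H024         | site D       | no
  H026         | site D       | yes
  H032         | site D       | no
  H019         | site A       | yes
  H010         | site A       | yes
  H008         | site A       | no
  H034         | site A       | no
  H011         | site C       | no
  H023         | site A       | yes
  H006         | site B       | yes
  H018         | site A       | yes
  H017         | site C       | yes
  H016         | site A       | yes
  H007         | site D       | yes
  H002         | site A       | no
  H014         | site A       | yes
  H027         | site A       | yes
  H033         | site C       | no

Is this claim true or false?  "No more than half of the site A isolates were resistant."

False

'No more than half of the site A isolates were resistant' holds iff |A ∩ B| ≤ |A ∖ B|.
|A| = 22, |A ∩ B| = 12, |A ∖ B| = 10.
12 > 10, so the statement is false.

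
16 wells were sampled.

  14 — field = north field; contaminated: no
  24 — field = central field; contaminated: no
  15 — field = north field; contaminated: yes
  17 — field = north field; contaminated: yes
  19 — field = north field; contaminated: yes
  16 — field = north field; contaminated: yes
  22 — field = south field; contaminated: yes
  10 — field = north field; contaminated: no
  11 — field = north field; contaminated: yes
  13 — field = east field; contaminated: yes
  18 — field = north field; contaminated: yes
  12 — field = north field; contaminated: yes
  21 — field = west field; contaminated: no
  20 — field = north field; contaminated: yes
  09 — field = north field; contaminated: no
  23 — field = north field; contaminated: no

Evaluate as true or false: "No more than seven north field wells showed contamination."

False

Truth condition: |A ∩ B| ≤ 7.
A (the restrictor) = {14, 15, 17, 19, 16, 10, 11, 18, 12, 20, 09, 23}, |A| = 12.
A ∩ B = {15, 17, 19, 16, 11, 18, 12, 20}, so |A ∩ B| = 8.
|A ∩ B| = 8, so the statement is false.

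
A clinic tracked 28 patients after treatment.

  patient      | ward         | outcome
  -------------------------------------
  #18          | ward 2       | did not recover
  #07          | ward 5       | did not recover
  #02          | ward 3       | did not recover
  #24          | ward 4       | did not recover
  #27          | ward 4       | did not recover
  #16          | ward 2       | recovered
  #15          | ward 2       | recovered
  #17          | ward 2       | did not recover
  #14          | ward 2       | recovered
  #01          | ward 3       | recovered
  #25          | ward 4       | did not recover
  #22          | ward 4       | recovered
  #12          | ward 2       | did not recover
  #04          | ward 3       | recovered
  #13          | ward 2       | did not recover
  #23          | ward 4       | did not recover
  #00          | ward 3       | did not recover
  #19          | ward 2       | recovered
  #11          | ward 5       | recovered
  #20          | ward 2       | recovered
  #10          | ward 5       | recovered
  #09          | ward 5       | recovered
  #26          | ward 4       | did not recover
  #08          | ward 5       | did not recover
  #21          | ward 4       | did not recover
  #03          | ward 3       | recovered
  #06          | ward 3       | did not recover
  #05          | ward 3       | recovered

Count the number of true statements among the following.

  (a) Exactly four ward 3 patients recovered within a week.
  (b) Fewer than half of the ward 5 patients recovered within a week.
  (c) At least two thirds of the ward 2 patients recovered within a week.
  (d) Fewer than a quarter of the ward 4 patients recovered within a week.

2

(a) ward 3: |A| = 7, |A ∩ B| = 4; needs |A ∩ B| = 4 — true.
(b) ward 5: |A| = 5, |A ∩ B| = 3; needs |A ∩ B| < |A ∖ B| — false.
(c) ward 2: |A| = 9, |A ∩ B| = 5; needs |A ∩ B| / |A| ≥ 2/3 — false.
(d) ward 4: |A| = 7, |A ∩ B| = 1; needs |A ∩ B| / |A| < 1/4 — true.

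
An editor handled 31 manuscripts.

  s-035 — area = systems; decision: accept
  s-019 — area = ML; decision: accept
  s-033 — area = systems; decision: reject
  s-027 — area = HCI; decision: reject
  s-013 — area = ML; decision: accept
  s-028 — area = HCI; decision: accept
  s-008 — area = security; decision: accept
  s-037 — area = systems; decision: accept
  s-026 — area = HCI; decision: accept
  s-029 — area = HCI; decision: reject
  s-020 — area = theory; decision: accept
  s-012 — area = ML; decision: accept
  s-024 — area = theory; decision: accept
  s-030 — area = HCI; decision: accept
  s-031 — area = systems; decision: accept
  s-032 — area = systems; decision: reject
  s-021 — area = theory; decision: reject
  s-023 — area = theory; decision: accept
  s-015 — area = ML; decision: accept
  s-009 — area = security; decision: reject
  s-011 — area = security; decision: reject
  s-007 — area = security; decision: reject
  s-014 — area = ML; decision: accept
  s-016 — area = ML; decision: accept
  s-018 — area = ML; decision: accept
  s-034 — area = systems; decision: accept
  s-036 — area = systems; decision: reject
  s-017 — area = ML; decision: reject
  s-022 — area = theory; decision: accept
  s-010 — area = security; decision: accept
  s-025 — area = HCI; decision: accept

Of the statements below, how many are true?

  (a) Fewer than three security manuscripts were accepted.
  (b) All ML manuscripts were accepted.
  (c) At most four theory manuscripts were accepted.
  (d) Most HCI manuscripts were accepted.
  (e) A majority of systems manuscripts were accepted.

(a) security: |A| = 5, |A ∩ B| = 2; needs |A ∩ B| < 3 — true.
(b) ML: |A| = 8, |A ∩ B| = 7; needs A ⊆ B, i.e. every element of A is in B (|A ∖ B| = 0) — false.
(c) theory: |A| = 5, |A ∩ B| = 4; needs |A ∩ B| ≤ 4 — true.
(d) HCI: |A| = 6, |A ∩ B| = 4; needs |A ∩ B| > |A ∖ B| — true.
(e) systems: |A| = 7, |A ∩ B| = 4; needs |A ∩ B| > |A ∖ B| — true.

4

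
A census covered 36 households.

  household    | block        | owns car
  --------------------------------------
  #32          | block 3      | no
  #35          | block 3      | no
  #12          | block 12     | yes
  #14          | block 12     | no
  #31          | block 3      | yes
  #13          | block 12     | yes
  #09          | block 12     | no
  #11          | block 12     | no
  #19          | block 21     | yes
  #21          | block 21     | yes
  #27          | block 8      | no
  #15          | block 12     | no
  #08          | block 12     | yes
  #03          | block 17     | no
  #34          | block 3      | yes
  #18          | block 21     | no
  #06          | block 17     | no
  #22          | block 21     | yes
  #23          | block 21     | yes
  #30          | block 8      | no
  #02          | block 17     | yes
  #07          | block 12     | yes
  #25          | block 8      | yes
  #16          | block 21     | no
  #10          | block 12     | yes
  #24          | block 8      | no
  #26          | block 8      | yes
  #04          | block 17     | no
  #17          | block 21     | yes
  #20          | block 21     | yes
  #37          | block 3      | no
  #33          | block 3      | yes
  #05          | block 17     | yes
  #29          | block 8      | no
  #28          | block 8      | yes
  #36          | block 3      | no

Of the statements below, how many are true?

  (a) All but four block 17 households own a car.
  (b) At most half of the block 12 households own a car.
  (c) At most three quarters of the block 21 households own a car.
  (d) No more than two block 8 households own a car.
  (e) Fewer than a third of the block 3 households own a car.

(a) block 17: |A| = 5, |A ∩ B| = 2; needs |A ∖ B| = 4 — false.
(b) block 12: |A| = 9, |A ∩ B| = 5; needs |A ∩ B| ≤ |A ∖ B| — false.
(c) block 21: |A| = 8, |A ∩ B| = 6; needs |A ∩ B| / |A| ≤ 3/4 — true.
(d) block 8: |A| = 7, |A ∩ B| = 3; needs |A ∩ B| ≤ 2 — false.
(e) block 3: |A| = 7, |A ∩ B| = 3; needs |A ∩ B| / |A| < 1/3 — false.

1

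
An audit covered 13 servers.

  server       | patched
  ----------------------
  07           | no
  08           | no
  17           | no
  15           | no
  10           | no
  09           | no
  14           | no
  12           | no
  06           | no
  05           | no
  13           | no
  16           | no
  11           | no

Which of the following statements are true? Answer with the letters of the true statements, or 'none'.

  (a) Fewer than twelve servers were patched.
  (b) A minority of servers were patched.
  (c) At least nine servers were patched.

(a), (b)

|A| = 13, |A ∩ B| = 0, |A ∖ B| = 13.
(a) |A ∩ B| < 12: holds.
(b) |A ∩ B| < |A ∖ B|: holds.
(c) |A ∩ B| ≥ 9: fails.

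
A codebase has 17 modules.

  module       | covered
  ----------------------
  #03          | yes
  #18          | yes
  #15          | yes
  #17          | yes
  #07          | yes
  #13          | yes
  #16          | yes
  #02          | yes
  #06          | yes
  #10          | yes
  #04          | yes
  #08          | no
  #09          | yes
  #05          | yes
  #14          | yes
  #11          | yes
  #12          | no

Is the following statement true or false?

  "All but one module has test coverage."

The determiner here denotes the relation: |A ∖ B| = 1.
|A| = 17, |A ∩ B| = 15, |A ∖ B| = 2.
|A ∖ B| = 2, so the statement is false.

False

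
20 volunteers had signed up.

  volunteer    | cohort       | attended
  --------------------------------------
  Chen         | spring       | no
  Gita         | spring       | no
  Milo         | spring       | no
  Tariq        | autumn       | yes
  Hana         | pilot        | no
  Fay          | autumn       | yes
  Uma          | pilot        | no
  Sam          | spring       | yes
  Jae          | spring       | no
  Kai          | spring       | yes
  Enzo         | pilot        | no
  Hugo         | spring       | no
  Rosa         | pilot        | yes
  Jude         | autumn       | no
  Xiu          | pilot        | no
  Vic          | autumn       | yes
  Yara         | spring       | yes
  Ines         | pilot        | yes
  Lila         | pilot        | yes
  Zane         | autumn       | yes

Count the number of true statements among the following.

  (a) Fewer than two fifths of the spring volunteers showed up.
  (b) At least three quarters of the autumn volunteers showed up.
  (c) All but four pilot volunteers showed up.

3

(a) spring: |A| = 8, |A ∩ B| = 3; needs |A ∩ B| / |A| < 2/5 — true.
(b) autumn: |A| = 5, |A ∩ B| = 4; needs |A ∩ B| / |A| ≥ 3/4 — true.
(c) pilot: |A| = 7, |A ∩ B| = 3; needs |A ∖ B| = 4 — true.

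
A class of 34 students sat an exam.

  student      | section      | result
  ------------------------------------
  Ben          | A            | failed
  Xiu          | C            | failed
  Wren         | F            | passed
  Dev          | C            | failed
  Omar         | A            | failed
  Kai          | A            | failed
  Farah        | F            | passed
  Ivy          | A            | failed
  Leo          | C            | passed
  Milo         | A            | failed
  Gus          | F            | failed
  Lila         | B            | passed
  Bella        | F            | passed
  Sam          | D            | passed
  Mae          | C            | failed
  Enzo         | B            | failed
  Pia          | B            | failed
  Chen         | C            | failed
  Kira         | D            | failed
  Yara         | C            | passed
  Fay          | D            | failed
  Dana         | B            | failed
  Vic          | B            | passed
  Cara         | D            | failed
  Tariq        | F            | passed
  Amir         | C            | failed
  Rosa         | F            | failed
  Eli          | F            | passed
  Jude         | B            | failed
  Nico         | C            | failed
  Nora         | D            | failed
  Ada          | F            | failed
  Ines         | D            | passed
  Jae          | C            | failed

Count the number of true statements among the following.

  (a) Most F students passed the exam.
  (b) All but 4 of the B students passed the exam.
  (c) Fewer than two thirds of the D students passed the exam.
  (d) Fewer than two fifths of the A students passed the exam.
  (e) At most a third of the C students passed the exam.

(a) F: |A| = 8, |A ∩ B| = 5; needs |A ∩ B| > |A ∖ B| — true.
(b) B: |A| = 6, |A ∩ B| = 2; needs |A ∖ B| = 4 — true.
(c) D: |A| = 6, |A ∩ B| = 2; needs |A ∩ B| / |A| < 2/3 — true.
(d) A: |A| = 5, |A ∩ B| = 0; needs |A ∩ B| / |A| < 2/5 — true.
(e) C: |A| = 9, |A ∩ B| = 2; needs |A ∩ B| / |A| ≤ 1/3 — true.

5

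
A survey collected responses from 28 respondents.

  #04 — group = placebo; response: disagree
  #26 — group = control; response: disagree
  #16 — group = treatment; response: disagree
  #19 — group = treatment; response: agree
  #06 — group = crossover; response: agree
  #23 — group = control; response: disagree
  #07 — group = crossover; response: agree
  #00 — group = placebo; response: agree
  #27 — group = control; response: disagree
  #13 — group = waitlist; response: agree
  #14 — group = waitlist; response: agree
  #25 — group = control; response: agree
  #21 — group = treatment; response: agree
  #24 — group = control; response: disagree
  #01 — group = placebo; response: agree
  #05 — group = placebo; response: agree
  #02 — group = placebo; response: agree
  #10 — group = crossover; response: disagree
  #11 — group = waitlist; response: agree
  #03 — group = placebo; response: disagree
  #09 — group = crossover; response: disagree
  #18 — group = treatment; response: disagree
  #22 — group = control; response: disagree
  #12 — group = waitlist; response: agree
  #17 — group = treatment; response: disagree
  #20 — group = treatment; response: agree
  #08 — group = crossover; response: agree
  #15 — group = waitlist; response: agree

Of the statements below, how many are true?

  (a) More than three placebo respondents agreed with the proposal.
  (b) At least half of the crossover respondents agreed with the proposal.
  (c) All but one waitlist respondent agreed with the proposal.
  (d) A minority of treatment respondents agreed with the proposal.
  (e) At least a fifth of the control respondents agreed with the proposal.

(a) placebo: |A| = 6, |A ∩ B| = 4; needs |A ∩ B| > 3 — true.
(b) crossover: |A| = 5, |A ∩ B| = 3; needs |A ∩ B| ≥ |A ∖ B| — true.
(c) waitlist: |A| = 5, |A ∩ B| = 5; needs |A ∖ B| = 1 — false.
(d) treatment: |A| = 6, |A ∩ B| = 3; needs |A ∩ B| < |A ∖ B| — false.
(e) control: |A| = 6, |A ∩ B| = 1; needs |A ∩ B| / |A| ≥ 1/5 — false.

2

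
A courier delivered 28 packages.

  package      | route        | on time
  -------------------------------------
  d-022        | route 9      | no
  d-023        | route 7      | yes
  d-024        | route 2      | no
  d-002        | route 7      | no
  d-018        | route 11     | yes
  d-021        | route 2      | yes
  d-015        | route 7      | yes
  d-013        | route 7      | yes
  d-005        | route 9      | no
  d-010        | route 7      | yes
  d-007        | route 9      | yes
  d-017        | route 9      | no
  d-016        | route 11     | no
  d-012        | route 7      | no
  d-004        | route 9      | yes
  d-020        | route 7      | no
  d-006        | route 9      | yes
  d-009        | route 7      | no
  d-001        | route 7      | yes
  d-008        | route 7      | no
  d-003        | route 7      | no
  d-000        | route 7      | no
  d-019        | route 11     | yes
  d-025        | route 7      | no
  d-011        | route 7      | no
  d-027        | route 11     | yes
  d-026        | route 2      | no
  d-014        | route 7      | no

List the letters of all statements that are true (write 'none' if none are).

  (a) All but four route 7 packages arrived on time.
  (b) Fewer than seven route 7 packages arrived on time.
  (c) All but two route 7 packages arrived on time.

|A| = 15, |A ∩ B| = 5, |A ∖ B| = 10.
(a) |A ∖ B| = 4: fails.
(b) |A ∩ B| < 7: holds.
(c) |A ∖ B| = 2: fails.

(b)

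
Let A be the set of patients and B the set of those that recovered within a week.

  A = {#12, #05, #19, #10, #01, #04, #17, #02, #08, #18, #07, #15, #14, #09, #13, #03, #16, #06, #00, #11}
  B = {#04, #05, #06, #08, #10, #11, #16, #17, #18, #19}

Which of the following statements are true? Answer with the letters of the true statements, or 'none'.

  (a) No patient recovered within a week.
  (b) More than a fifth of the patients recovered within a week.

(b)

|A| = 20, |A ∩ B| = 10, |A ∖ B| = 10.
(a) A ∩ B = ∅ (|A ∩ B| = 0): fails.
(b) |A ∩ B| / |A| > 1/5: holds.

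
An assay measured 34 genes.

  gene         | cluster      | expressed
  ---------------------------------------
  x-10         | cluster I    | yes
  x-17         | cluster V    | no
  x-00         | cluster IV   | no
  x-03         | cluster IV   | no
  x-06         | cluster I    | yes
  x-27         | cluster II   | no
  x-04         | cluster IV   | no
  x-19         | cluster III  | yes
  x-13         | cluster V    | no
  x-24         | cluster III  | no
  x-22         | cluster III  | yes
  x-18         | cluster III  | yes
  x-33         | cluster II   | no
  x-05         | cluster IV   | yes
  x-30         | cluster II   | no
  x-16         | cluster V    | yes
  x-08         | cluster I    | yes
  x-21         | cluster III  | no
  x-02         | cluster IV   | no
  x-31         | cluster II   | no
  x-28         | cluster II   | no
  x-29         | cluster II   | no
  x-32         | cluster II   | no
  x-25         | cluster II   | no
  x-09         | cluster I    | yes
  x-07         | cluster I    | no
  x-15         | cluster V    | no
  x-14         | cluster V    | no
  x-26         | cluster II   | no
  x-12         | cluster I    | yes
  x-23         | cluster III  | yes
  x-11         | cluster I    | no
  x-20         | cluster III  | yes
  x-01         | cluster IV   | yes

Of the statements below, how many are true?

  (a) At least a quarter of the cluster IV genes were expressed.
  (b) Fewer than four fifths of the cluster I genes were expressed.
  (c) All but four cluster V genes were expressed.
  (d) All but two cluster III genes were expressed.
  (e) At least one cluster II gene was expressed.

4

(a) cluster IV: |A| = 6, |A ∩ B| = 2; needs |A ∩ B| / |A| ≥ 1/4 — true.
(b) cluster I: |A| = 7, |A ∩ B| = 5; needs |A ∩ B| / |A| < 4/5 — true.
(c) cluster V: |A| = 5, |A ∩ B| = 1; needs |A ∖ B| = 4 — true.
(d) cluster III: |A| = 7, |A ∩ B| = 5; needs |A ∖ B| = 2 — true.
(e) cluster II: |A| = 9, |A ∩ B| = 0; needs A ∩ B ≠ ∅ (|A ∩ B| ≥ 1) — false.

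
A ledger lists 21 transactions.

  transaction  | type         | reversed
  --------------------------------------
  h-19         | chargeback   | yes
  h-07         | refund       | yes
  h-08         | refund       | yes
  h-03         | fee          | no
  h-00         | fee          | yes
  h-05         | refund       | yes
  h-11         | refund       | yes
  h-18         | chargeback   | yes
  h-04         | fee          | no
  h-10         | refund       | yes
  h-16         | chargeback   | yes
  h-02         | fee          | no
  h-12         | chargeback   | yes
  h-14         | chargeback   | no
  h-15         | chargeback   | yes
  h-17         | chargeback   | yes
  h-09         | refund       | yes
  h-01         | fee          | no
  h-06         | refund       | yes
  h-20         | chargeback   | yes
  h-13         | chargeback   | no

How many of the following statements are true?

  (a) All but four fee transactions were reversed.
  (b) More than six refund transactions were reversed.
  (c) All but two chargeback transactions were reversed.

3

(a) fee: |A| = 5, |A ∩ B| = 1; needs |A ∖ B| = 4 — true.
(b) refund: |A| = 7, |A ∩ B| = 7; needs |A ∩ B| > 6 — true.
(c) chargeback: |A| = 9, |A ∩ B| = 7; needs |A ∖ B| = 2 — true.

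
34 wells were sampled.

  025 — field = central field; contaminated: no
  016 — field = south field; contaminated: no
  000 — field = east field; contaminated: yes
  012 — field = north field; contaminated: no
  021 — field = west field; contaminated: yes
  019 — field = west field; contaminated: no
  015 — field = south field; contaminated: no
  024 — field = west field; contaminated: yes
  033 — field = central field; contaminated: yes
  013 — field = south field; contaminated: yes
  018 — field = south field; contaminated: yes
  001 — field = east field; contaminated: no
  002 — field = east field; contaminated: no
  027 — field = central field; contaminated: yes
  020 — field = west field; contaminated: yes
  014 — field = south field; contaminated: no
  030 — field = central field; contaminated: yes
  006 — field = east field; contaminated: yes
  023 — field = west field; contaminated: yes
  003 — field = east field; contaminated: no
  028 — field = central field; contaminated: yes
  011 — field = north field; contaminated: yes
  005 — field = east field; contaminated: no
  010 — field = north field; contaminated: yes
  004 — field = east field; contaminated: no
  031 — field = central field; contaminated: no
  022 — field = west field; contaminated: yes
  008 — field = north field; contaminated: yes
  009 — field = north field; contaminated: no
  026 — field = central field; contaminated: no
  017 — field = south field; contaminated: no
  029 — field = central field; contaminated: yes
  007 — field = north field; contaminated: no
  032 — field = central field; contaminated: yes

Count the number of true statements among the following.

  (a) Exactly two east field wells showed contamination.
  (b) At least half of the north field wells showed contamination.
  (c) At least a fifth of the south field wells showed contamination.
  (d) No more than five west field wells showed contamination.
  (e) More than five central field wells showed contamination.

5

(a) east field: |A| = 7, |A ∩ B| = 2; needs |A ∩ B| = 2 — true.
(b) north field: |A| = 6, |A ∩ B| = 3; needs |A ∩ B| ≥ |A ∖ B| — true.
(c) south field: |A| = 6, |A ∩ B| = 2; needs |A ∩ B| / |A| ≥ 1/5 — true.
(d) west field: |A| = 6, |A ∩ B| = 5; needs |A ∩ B| ≤ 5 — true.
(e) central field: |A| = 9, |A ∩ B| = 6; needs |A ∩ B| > 5 — true.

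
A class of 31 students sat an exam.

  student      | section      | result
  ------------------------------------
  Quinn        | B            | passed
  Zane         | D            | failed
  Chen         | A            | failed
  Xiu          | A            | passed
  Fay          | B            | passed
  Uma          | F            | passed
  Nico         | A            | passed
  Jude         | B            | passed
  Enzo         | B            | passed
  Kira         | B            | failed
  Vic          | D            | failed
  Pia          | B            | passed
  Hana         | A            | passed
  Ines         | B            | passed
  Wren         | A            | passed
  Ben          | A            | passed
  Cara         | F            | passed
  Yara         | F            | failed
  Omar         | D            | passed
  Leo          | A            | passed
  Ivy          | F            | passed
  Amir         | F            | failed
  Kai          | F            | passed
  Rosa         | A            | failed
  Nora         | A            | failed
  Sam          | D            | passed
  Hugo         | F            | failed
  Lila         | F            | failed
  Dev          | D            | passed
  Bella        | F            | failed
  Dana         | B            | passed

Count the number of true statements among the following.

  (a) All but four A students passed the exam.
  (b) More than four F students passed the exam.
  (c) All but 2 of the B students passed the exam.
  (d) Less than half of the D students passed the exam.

(a) A: |A| = 9, |A ∩ B| = 6; needs |A ∖ B| = 4 — false.
(b) F: |A| = 9, |A ∩ B| = 4; needs |A ∩ B| > 4 — false.
(c) B: |A| = 8, |A ∩ B| = 7; needs |A ∖ B| = 2 — false.
(d) D: |A| = 5, |A ∩ B| = 3; needs |A ∩ B| < |A ∖ B| — false.

0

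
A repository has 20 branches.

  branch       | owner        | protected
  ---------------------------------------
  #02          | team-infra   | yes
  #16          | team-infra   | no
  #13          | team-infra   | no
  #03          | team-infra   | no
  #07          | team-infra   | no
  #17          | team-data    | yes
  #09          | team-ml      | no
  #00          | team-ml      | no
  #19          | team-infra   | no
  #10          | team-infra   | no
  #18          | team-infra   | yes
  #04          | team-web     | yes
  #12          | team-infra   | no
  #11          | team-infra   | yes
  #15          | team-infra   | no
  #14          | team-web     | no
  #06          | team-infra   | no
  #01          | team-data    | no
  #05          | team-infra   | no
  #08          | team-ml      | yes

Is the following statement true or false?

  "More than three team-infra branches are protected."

False

Truth condition: |A ∩ B| > 3.
A (the restrictor) = {#02, #16, #13, #03, #07, #19, #10, #18, #12, #11, #15, #06, #05}, |A| = 13.
A ∩ B = {#02, #18, #11}, so |A ∩ B| = 3.
|A ∩ B| = 3, so the statement is false.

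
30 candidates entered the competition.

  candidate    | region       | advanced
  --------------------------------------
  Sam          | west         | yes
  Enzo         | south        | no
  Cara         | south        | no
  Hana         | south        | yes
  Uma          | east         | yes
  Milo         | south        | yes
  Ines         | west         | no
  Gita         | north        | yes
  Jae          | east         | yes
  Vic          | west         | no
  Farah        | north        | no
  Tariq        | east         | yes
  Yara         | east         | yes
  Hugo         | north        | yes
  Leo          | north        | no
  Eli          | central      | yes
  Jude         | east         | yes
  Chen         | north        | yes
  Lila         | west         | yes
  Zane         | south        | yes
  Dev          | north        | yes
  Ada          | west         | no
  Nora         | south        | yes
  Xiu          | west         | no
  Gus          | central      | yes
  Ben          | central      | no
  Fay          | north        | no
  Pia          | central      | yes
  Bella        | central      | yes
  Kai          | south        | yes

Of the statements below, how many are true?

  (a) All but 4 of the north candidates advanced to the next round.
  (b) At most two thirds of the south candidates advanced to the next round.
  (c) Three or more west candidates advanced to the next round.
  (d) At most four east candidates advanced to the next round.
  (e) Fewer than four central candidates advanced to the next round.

0

(a) north: |A| = 7, |A ∩ B| = 4; needs |A ∖ B| = 4 — false.
(b) south: |A| = 7, |A ∩ B| = 5; needs |A ∩ B| / |A| ≤ 2/3 — false.
(c) west: |A| = 6, |A ∩ B| = 2; needs |A ∩ B| ≥ 3 — false.
(d) east: |A| = 5, |A ∩ B| = 5; needs |A ∩ B| ≤ 4 — false.
(e) central: |A| = 5, |A ∩ B| = 4; needs |A ∩ B| < 4 — false.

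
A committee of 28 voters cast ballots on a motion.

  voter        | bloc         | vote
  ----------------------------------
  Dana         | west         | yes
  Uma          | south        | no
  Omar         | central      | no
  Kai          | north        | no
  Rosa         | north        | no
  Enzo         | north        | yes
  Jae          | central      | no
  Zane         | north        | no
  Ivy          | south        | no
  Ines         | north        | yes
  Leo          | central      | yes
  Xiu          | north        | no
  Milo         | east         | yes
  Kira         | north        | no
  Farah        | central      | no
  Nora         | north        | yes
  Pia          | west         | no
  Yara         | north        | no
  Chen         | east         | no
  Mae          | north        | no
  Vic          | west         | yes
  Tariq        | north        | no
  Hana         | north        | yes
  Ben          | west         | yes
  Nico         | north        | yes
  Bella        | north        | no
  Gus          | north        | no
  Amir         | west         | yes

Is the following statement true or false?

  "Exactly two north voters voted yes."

False

'Exactly two north voters voted yes' holds iff |A ∩ B| = 2.
|A| = 15, |A ∩ B| = 5, |A ∖ B| = 10.
|A ∩ B| = 5, so the statement is false.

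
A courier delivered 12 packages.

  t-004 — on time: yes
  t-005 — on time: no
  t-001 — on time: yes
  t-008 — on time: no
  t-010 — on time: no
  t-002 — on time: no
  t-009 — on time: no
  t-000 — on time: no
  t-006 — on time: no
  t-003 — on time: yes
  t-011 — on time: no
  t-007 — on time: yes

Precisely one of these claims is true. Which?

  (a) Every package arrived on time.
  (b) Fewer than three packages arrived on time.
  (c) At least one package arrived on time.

(c)

|A| = 12, |A ∩ B| = 4, |A ∖ B| = 8.
(a) requires A ⊆ B, i.e. every element of A is in B (|A ∖ B| = 0): false.
(b) requires |A ∩ B| < 3: false.
(c) requires A ∩ B ≠ ∅ (|A ∩ B| ≥ 1): true.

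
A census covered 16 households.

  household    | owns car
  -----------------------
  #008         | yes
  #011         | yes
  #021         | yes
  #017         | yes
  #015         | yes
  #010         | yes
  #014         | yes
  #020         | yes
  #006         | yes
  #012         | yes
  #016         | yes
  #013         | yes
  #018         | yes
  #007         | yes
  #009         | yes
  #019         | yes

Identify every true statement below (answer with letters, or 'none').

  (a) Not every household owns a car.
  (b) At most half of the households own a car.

|A| = 16, |A ∩ B| = 16, |A ∖ B| = 0.
(a) A ⊄ B (|A ∖ B| ≥ 1): fails.
(b) |A ∩ B| ≤ |A ∖ B|: fails.

none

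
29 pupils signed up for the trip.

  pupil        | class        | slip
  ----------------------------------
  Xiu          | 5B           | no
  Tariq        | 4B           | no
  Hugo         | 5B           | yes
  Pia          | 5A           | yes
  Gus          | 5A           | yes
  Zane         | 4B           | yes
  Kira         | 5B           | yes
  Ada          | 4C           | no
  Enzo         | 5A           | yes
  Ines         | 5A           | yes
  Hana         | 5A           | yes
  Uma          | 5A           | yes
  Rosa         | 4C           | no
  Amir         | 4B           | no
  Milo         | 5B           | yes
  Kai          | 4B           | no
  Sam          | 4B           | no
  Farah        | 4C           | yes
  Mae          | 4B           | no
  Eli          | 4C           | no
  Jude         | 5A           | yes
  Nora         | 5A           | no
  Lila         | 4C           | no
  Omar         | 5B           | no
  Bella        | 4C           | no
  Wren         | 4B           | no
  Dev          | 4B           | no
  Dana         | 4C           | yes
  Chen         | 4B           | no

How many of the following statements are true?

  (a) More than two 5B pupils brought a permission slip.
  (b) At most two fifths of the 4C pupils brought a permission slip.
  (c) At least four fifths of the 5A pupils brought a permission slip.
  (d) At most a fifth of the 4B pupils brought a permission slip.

(a) 5B: |A| = 5, |A ∩ B| = 3; needs |A ∩ B| > 2 — true.
(b) 4C: |A| = 7, |A ∩ B| = 2; needs |A ∩ B| / |A| ≤ 2/5 — true.
(c) 5A: |A| = 8, |A ∩ B| = 7; needs |A ∩ B| / |A| ≥ 4/5 — true.
(d) 4B: |A| = 9, |A ∩ B| = 1; needs |A ∩ B| / |A| ≤ 1/5 — true.

4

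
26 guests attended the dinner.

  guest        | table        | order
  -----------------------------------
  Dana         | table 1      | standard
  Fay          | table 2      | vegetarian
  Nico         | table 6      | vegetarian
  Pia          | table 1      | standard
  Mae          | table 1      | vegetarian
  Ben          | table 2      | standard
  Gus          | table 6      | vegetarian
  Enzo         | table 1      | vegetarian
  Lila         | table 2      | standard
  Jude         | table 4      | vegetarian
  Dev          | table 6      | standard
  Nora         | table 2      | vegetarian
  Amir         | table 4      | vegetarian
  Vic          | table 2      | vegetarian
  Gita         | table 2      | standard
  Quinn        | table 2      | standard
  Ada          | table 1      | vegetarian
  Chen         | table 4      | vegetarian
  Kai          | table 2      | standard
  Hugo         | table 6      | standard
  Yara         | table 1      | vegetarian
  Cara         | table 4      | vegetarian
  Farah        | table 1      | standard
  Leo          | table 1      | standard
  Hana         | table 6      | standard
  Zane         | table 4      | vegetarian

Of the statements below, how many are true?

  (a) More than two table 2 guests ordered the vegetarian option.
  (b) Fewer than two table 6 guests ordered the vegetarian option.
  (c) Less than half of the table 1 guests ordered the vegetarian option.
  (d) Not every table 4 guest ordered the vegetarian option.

(a) table 2: |A| = 8, |A ∩ B| = 3; needs |A ∩ B| > 2 — true.
(b) table 6: |A| = 5, |A ∩ B| = 2; needs |A ∩ B| < 2 — false.
(c) table 1: |A| = 8, |A ∩ B| = 4; needs |A ∩ B| < |A ∖ B| — false.
(d) table 4: |A| = 5, |A ∩ B| = 5; needs A ⊄ B (|A ∖ B| ≥ 1) — false.

1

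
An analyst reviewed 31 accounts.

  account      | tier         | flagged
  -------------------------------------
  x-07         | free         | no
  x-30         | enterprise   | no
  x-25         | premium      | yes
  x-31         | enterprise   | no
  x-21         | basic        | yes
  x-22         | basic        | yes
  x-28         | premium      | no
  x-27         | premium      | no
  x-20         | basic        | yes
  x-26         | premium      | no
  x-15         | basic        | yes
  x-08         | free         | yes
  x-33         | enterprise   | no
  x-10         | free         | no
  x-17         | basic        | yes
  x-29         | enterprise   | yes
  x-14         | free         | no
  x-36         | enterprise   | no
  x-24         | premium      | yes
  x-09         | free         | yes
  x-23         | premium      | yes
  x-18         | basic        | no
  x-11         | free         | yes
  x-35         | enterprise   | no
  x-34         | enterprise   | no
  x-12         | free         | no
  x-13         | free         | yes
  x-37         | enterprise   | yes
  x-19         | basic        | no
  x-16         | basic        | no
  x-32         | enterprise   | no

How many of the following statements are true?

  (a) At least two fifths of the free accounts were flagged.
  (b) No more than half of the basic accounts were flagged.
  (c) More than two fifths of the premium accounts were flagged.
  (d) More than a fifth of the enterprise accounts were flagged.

(a) free: |A| = 8, |A ∩ B| = 4; needs |A ∩ B| / |A| ≥ 2/5 — true.
(b) basic: |A| = 8, |A ∩ B| = 5; needs |A ∩ B| ≤ |A ∖ B| — false.
(c) premium: |A| = 6, |A ∩ B| = 3; needs |A ∩ B| / |A| > 2/5 — true.
(d) enterprise: |A| = 9, |A ∩ B| = 2; needs |A ∩ B| / |A| > 1/5 — true.

3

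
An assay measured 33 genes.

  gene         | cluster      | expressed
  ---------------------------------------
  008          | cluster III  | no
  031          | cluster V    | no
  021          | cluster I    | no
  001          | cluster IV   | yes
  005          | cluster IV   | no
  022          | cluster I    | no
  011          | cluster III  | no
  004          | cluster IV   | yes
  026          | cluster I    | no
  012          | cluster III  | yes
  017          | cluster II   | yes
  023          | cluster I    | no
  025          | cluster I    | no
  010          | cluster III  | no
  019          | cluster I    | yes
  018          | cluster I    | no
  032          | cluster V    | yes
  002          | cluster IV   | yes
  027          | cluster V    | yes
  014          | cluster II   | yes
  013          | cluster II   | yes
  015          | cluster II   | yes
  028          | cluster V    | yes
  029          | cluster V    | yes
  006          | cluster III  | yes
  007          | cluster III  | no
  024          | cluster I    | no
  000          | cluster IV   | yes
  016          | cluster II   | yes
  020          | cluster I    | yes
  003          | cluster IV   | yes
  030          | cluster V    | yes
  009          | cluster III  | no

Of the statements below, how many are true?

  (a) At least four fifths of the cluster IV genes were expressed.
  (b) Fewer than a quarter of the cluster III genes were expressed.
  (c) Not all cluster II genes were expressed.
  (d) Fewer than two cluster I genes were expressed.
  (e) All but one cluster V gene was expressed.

(a) cluster IV: |A| = 6, |A ∩ B| = 5; needs |A ∩ B| / |A| ≥ 4/5 — true.
(b) cluster III: |A| = 7, |A ∩ B| = 2; needs |A ∩ B| / |A| < 1/4 — false.
(c) cluster II: |A| = 5, |A ∩ B| = 5; needs A ⊄ B (|A ∖ B| ≥ 1) — false.
(d) cluster I: |A| = 9, |A ∩ B| = 2; needs |A ∩ B| < 2 — false.
(e) cluster V: |A| = 6, |A ∩ B| = 5; needs |A ∖ B| = 1 — true.

2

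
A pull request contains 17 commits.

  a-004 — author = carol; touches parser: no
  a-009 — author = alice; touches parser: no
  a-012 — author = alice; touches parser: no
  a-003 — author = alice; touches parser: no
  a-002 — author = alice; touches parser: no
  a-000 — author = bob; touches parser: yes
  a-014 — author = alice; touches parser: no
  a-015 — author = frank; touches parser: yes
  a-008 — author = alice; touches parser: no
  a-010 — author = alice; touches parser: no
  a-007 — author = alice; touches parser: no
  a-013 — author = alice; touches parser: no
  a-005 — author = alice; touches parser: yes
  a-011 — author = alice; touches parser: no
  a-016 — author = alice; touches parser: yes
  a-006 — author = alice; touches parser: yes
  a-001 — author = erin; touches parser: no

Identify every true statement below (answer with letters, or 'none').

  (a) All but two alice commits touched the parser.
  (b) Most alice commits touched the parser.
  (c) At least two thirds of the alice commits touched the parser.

none

|A| = 13, |A ∩ B| = 3, |A ∖ B| = 10.
(a) |A ∖ B| = 2: fails.
(b) |A ∩ B| > |A ∖ B|: fails.
(c) |A ∩ B| / |A| ≥ 2/3: fails.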